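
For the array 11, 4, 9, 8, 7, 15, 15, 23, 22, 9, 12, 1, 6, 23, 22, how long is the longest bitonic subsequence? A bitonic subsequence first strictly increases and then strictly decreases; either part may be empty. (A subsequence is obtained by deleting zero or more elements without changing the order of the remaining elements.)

One longest bitonic subsequence is 4, 9, 15, 23, 22, 12, 6 (positions 2,3,6,8,9,11,13): it rises to 23 then falls. Length 7 is optimal.

7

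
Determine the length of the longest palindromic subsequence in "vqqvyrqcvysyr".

One longest palindromic subsequence is rysyr (positions 6,10,11,12,13); it reads the same forward and backward, and the interval DP gives dp[1][13] = 5.

5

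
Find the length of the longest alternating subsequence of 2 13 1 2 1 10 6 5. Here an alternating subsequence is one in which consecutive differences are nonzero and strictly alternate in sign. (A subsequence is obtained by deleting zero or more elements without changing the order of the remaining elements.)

7

A longest alternating subsequence is 2, 13, 1, 2, 1, 10, 6 (positions 1,2,3,4,5,6,7); its 6 consecutive differences strictly alternate in sign, and length 7 is optimal.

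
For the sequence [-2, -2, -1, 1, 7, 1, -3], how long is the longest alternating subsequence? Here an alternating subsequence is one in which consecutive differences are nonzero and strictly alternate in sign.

3

Track the best alternating length ending on an up-step vs a down-step at each position: up/down = 1/1, 1/1, 2/1, 2/1, 2/1, 2/3, 1/3.
The maximum over both is 3; one such subsequence is -2, 7, 1.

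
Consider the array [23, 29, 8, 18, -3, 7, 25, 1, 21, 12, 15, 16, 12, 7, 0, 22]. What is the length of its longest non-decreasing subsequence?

6

One longest non-decreasing subsequence is -3, 7, 12, 15, 16, 22 (positions 5,6,10,11,12,16), of length 6; no longer one exists.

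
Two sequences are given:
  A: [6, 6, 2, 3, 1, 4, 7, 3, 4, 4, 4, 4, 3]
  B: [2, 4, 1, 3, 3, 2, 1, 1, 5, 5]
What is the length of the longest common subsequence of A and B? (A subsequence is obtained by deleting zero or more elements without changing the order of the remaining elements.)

A longest common subsequence is 2, 1, 3, 3 (length 4); the LCS DP confirms no longer common subsequence exists.

4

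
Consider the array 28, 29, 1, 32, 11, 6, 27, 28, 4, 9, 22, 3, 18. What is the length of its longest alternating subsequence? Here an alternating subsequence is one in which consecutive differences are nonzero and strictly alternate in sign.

A longest alternating subsequence is 28, 29, 1, 32, 11, 27, 4, 9, 3, 18 (positions 1,2,3,4,5,7,9,10,12,13); its 9 consecutive differences strictly alternate in sign, and length 10 is optimal.

10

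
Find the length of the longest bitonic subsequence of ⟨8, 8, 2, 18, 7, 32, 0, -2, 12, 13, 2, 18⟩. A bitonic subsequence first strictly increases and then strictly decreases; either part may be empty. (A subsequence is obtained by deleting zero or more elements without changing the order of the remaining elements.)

Let inc[i] be the LIS ending at i and dec[i] the longest strictly decreasing subsequence starting at i. inc = [1, 1, 1, 2, 2, 3, 1, 1, 3, 4, 2, 5], dec = [4, 4, 3, 4, 3, 3, 2, 1, 2, 2, 1, 1].
max_i inc[i]+dec[i]−1 = 5, with one witness 8, 18, 7, 0, -2.

5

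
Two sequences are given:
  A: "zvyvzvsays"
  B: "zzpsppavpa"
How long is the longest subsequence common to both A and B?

4

A longest common subsequence is zzva (length 4); the LCS DP confirms no longer common subsequence exists.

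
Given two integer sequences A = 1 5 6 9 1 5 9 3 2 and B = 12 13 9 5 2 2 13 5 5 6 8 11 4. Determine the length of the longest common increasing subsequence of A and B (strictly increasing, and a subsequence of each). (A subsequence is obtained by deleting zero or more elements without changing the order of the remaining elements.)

A longest common strictly increasing subsequence is 5, 6 (length 2); it appears in order in both A and B, and no longer such subsequence exists.

2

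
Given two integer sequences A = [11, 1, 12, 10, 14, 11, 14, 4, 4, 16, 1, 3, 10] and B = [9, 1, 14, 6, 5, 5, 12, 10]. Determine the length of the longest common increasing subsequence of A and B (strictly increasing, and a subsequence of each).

2

For each value that appears in both, track the longest common increasing run ending there.
The best achievable length is 2; one witness is 1, 14 (A-positions 2,5, B-positions 2,3).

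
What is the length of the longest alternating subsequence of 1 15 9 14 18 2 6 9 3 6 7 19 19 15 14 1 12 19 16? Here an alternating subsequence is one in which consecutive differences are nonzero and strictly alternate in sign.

Track the best alternating length ending on an up-step vs a down-step at each position: up/down = 1/1, 2/1, 2/3, 4/3, 4/1, 2/5, 6/5, 6/5, 6/7, 8/7, 8/7, 8/1, 8/1, 8/9, 8/9, 1/9, 10/9, 10/1, 10/11.
The maximum over both is 11; one such subsequence is 1, 15, 9, 14, 2, 6, 3, 19, 15, 19, 16.

11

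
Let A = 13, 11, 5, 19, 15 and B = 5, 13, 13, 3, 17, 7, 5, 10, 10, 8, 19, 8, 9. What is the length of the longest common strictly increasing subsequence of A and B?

For each value that appears in both, track the longest common increasing run ending there.
The best achievable length is 2; one witness is 5, 19 (A-positions 3,4, B-positions 1,11).

2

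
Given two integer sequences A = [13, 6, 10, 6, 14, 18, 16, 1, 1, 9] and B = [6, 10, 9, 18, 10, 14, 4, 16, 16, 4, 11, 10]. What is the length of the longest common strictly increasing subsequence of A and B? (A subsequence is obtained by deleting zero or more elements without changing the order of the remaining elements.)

4

A longest common strictly increasing subsequence is 6, 10, 14, 16 (length 4); it appears in order in both A and B, and no longer such subsequence exists.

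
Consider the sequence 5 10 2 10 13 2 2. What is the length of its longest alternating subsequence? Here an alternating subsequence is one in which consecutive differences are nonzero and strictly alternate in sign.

A longest alternating subsequence is 5, 10, 2, 10, 2 (positions 1,2,3,4,6); its 4 consecutive differences strictly alternate in sign, and length 5 is optimal.

5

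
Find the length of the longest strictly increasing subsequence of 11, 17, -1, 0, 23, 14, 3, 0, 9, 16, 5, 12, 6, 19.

6

Let dp[i] be the longest increasing subsequence ending at position i. Then dp = [1, 2, 1, 2, 3, 3, 3, 2, 4, 5, 4, 5, 5, 6].
The maximum is 6; one witness is -1, 0, 3, 9, 16, 19 at positions 3,4,7,9,10,14.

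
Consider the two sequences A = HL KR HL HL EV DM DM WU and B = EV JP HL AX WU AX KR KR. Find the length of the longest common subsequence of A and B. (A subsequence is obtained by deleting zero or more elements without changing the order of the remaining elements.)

Backtracking the LCS table gives one alignment: HL (A1,B3) → KR (A2,B8).
So the longest common subsequence has length 2.

2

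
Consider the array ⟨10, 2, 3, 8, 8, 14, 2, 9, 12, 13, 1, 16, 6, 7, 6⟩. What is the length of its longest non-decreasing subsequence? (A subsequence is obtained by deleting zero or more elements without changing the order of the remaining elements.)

Let dp[i] be the longest non-decreasing subsequence ending at position i. Then dp = [1, 1, 2, 3, 4, 5, 2, 5, 6, 7, 1, 8, 3, 4, 4].
The maximum is 8; one witness is 2, 3, 8, 8, 9, 12, 13, 16 at positions 2,3,4,5,8,9,10,12.

8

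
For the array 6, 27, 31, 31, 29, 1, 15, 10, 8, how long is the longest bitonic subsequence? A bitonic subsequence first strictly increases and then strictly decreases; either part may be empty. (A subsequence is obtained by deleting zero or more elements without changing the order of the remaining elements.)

7

One longest bitonic subsequence is 6, 27, 31, 29, 15, 10, 8 (positions 1,2,3,5,7,8,9): it rises to 31 then falls. Length 7 is optimal.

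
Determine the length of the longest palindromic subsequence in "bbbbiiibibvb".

Using dp[i][j] = 2 + dp[i+1][j−1] if the ends match, else max(dp[i+1][j], dp[i][j−1]):
dp[1][12] = 9. A witness is bbbiiibbb at positions 1,3,4,5,6,7,8,10,12.

9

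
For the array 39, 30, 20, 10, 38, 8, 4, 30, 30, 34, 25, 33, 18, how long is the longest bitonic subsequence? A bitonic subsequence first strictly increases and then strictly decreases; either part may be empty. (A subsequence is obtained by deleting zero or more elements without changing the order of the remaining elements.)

6

Let inc[i] be the LIS ending at i and dec[i] the longest strictly decreasing subsequence starting at i. inc = [1, 1, 1, 1, 2, 1, 1, 2, 2, 3, 2, 3, 2], dec = [6, 5, 4, 3, 4, 2, 1, 3, 3, 3, 2, 2, 1].
max_i inc[i]+dec[i]−1 = 6, with one witness 39, 30, 20, 10, 8, 4.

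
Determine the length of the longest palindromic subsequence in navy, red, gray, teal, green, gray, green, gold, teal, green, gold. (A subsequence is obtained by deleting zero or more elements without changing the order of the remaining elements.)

Using dp[i][j] = 2 + dp[i+1][j−1] if the ends match, else max(dp[i+1][j], dp[i][j−1]):
dp[1][11] = 5. A witness is teal green gray green teal at positions 4,5,6,7,9.

5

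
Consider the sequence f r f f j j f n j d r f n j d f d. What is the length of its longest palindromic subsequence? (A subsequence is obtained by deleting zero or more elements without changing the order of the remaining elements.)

One longest palindromic subsequence is fffjjfff (positions 1,3,4,5,6,7,12,16); it reads the same forward and backward, and the interval DP gives dp[1][17] = 8.

8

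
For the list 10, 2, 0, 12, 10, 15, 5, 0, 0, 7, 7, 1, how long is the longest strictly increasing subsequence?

3

One longest increasing subsequence is 10, 12, 15 (positions 1,4,6), of length 3; no longer one exists.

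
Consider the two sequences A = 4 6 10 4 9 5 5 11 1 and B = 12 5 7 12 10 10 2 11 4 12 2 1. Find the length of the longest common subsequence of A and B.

A longest common subsequence is 10, 4, 1 (length 3); the LCS DP confirms no longer common subsequence exists.

3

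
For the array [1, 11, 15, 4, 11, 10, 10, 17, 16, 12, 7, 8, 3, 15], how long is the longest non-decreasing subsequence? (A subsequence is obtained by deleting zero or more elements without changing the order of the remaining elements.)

6

Let dp[i] be the longest non-decreasing subsequence ending at position i. Then dp = [1, 2, 3, 2, 3, 3, 4, 5, 5, 5, 3, 4, 2, 6].
The maximum is 6; one witness is 1, 4, 10, 10, 12, 15 at positions 1,4,6,7,10,14.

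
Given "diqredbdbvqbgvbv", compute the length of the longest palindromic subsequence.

5

One longest palindromic subsequence is vbvbv (positions 10,12,14,15,16); it reads the same forward and backward, and the interval DP gives dp[1][16] = 5.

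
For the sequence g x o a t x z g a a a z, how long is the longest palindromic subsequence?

One longest palindromic subsequence is zaaaz (positions 7,9,10,11,12); it reads the same forward and backward, and the interval DP gives dp[1][12] = 5.

5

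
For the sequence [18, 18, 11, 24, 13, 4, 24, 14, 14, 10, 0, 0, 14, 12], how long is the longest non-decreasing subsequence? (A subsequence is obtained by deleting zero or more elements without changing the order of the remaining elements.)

5

One longest non-decreasing subsequence is 11, 13, 14, 14, 14 (positions 3,5,8,9,13), of length 5; no longer one exists.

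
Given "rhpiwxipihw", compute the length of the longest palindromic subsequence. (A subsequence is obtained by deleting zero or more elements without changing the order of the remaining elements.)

One longest palindromic subsequence is hpixiph (positions 2,3,4,6,7,8,10); it reads the same forward and backward, and the interval DP gives dp[1][11] = 7.

7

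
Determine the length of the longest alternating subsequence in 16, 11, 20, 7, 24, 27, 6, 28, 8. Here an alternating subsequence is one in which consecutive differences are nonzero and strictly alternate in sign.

A longest alternating subsequence is 16, 11, 20, 7, 24, 6, 28, 8 (positions 1,2,3,4,5,7,8,9); its 7 consecutive differences strictly alternate in sign, and length 8 is optimal.

8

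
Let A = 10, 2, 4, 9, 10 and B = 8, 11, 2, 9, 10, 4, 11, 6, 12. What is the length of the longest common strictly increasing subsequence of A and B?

3

For each value that appears in both, track the longest common increasing run ending there.
The best achievable length is 3; one witness is 2, 9, 10 (A-positions 2,4,5, B-positions 3,4,5).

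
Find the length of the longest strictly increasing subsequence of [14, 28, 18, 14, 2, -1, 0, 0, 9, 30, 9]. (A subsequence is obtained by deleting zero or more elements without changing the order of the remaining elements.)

Let dp[i] be the longest increasing subsequence ending at position i. Then dp = [1, 2, 2, 1, 1, 1, 2, 2, 3, 4, 3].
The maximum is 4; one witness is -1, 0, 9, 30 at positions 6,7,9,10.

4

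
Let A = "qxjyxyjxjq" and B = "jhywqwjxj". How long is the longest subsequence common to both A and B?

Backtracking the LCS table gives one alignment: j (A3,B1) → y (A4,B3) → j (A7,B7) → x (A8,B8) → j (A9,B9).
So the longest common subsequence has length 5.

5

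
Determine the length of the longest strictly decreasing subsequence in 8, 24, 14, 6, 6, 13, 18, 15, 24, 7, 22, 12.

4

Scanning left to right, the best length ending at each element is: 8→1, 24→1, 14→2, 6→3, 6→3, 13→3, 18→2, 15→3, 24→1, 7→4, 22→2, 12→4.
So the longest decreasing subsequence has length 4, e.g. 24, 14, 13, 7.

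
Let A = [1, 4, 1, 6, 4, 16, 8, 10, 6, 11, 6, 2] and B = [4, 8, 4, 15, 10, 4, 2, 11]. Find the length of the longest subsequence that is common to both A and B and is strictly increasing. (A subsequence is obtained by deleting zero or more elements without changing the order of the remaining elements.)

A longest common strictly increasing subsequence is 4, 8, 10, 11 (length 4); it appears in order in both A and B, and no longer such subsequence exists.

4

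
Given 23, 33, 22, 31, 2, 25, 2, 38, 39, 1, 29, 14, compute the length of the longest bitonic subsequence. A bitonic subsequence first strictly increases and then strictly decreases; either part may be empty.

One longest bitonic subsequence is 23, 33, 31, 25, 2, 1 (positions 1,2,4,6,7,10): it rises to 33 then falls. Length 6 is optimal.

6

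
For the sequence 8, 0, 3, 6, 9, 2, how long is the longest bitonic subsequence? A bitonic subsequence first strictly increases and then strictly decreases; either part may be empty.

Let inc[i] be the LIS ending at i and dec[i] the longest strictly decreasing subsequence starting at i. inc = [1, 1, 2, 3, 4, 2], dec = [3, 1, 2, 2, 2, 1].
max_i inc[i]+dec[i]−1 = 5, with one witness 0, 3, 6, 9, 2.

5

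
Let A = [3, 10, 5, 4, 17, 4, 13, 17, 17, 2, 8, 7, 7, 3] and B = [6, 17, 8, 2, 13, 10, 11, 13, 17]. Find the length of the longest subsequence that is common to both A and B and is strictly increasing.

For each value that appears in both, track the longest common increasing run ending there.
The best achievable length is 3; one witness is 10, 13, 17 (A-positions 2,7,8, B-positions 6,8,9).

3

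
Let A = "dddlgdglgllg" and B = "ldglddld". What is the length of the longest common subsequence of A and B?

A longest common subsequence is dddld (length 5); the LCS DP confirms no longer common subsequence exists.

5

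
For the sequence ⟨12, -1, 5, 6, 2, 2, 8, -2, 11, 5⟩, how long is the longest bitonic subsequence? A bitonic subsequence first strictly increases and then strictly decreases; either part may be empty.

One longest bitonic subsequence is -1, 5, 6, 8, 11, 5 (positions 2,3,4,7,9,10): it rises to 11 then falls. Length 6 is optimal.

6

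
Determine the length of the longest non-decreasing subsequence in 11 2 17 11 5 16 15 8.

Let dp[i] be the longest non-decreasing subsequence ending at position i. Then dp = [1, 1, 2, 2, 2, 3, 3, 3].
The maximum is 3; one witness is 11, 11, 16 at positions 1,4,6.

3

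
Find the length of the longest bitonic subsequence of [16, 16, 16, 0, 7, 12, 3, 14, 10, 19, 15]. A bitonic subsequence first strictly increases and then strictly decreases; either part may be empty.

Let inc[i] be the LIS ending at i and dec[i] the longest strictly decreasing subsequence starting at i. inc = [1, 1, 1, 1, 2, 3, 2, 4, 3, 5, 5], dec = [3, 3, 3, 1, 2, 2, 1, 2, 1, 2, 1].
max_i inc[i]+dec[i]−1 = 6, with one witness 0, 7, 12, 14, 19, 15.

6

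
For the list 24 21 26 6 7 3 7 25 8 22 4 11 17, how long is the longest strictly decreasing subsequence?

4

Let dp[i] be the longest decreasing subsequence ending at position i. Then dp = [1, 2, 1, 3, 3, 4, 3, 2, 3, 3, 4, 4, 4].
The maximum is 4; one witness is 24, 21, 6, 3 at positions 1,2,4,6.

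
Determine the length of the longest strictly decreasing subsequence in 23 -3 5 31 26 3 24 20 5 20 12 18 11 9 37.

Scanning left to right, the best length ending at each element is: 23→1, -3→2, 5→2, 31→1, 26→2, 3→3, 24→3, 20→4, 5→5, 20→4, 12→5, 18→5, 11→6, 9→7, 37→1.
So the longest decreasing subsequence has length 7, e.g. 31, 26, 24, 20, 12, 11, 9.

7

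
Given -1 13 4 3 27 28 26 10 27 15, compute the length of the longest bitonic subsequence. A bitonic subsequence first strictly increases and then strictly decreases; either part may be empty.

6

Let inc[i] be the LIS ending at i and dec[i] the longest strictly decreasing subsequence starting at i. inc = [1, 2, 2, 2, 3, 4, 3, 3, 4, 4], dec = [1, 3, 2, 1, 3, 3, 2, 1, 2, 1].
max_i inc[i]+dec[i]−1 = 6, with one witness -1, 13, 27, 28, 27, 15.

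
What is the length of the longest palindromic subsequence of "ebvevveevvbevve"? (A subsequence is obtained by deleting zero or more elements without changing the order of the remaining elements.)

Using dp[i][j] = 2 + dp[i+1][j−1] if the ends match, else max(dp[i+1][j], dp[i][j−1]):
dp[1][15] = 12. A witness is evevveevveve at positions 1,3,4,5,6,7,8,9,10,12,14,15.

12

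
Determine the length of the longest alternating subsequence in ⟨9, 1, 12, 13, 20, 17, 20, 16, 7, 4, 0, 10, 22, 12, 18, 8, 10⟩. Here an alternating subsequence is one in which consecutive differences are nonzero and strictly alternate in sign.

11

A longest alternating subsequence is 9, 1, 20, 17, 20, 16, 22, 12, 18, 8, 10 (positions 1,2,5,6,7,8,13,14,15,16,17); its 10 consecutive differences strictly alternate in sign, and length 11 is optimal.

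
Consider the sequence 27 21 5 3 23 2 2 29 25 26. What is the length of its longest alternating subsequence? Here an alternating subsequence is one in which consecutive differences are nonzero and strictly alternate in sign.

7

Track the best alternating length ending on an up-step vs a down-step at each position: up/down = 1/1, 1/2, 1/2, 1/2, 3/2, 1/4, 1/4, 5/1, 5/6, 7/6.
The maximum over both is 7; one such subsequence is 27, 21, 23, 2, 29, 25, 26.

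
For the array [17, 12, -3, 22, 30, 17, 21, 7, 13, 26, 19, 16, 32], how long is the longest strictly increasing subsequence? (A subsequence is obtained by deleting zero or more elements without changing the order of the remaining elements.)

5

Let dp[i] be the longest increasing subsequence ending at position i. Then dp = [1, 1, 1, 2, 3, 2, 3, 2, 3, 4, 4, 4, 5].
The maximum is 5; one witness is 12, 17, 21, 26, 32 at positions 2,6,7,10,13.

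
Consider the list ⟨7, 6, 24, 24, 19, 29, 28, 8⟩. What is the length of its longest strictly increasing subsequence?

3

One longest increasing subsequence is 7, 24, 29 (positions 1,3,6), of length 3; no longer one exists.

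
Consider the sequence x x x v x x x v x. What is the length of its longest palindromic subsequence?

Using dp[i][j] = 2 + dp[i+1][j−1] if the ends match, else max(dp[i+1][j], dp[i][j−1]):
dp[1][9] = 7. A witness is xvxxxvx at positions 1,4,5,6,7,8,9.

7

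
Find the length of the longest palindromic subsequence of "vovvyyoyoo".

Using dp[i][j] = 2 + dp[i+1][j−1] if the ends match, else max(dp[i+1][j], dp[i][j−1]):
dp[1][10] = 5. A witness is ooyoo at positions 2,7,8,9,10.

5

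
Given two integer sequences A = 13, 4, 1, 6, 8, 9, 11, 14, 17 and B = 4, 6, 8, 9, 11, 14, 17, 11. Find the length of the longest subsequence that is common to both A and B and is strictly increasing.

7

For each value that appears in both, track the longest common increasing run ending there.
The best achievable length is 7; one witness is 4, 6, 8, 9, 11, 14, 17 (A-positions 2,4,5,6,7,8,9, B-positions 1,2,3,4,5,6,7).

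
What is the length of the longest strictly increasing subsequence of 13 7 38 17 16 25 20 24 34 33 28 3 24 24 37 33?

Scanning left to right, the best length ending at each element is: 13→1, 7→1, 38→2, 17→2, 16→2, 25→3, 20→3, 24→4, 34→5, 33→5, 28→5, 3→1, 24→4, 24→4, 37→6, 33→6.
So the longest increasing subsequence has length 6, e.g. 13, 17, 20, 24, 34, 37.

6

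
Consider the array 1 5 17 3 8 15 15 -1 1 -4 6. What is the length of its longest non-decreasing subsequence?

One longest non-decreasing subsequence is 1, 5, 8, 15, 15 (positions 1,2,5,6,7), of length 5; no longer one exists.

5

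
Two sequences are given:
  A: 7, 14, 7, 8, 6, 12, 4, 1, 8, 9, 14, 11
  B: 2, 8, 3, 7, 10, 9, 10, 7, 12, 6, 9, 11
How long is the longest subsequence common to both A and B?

5

Backtracking the LCS table gives one alignment: 7 (A1,B4) → 7 (A3,B8) → 6 (A5,B10) → 9 (A10,B11) → 11 (A12,B12).
So the longest common subsequence has length 5.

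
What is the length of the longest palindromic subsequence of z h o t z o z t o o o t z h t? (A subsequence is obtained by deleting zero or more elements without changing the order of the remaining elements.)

9

One longest palindromic subsequence is tztoootzt (positions 4,7,8,9,10,11,12,13,15); it reads the same forward and backward, and the interval DP gives dp[1][15] = 9.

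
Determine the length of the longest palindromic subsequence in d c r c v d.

5

Using dp[i][j] = 2 + dp[i+1][j−1] if the ends match, else max(dp[i+1][j], dp[i][j−1]):
dp[1][6] = 5. A witness is dcrcd at positions 1,2,3,4,6.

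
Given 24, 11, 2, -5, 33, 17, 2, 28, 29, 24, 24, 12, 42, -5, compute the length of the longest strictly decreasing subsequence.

5

One longest decreasing subsequence is 33, 28, 24, 12, -5 (positions 5,8,10,12,14), of length 5; no longer one exists.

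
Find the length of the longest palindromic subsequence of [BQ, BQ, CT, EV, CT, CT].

One longest palindromic subsequence is CT CT CT (positions 3,5,6); it reads the same forward and backward, and the interval DP gives dp[1][6] = 3.

3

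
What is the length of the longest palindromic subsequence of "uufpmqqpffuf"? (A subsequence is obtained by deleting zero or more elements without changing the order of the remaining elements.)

Using dp[i][j] = 2 + dp[i+1][j−1] if the ends match, else max(dp[i+1][j], dp[i][j−1]):
dp[1][12] = 8. A witness is ufpqqpfu at positions 2,3,4,6,7,8,10,11.

8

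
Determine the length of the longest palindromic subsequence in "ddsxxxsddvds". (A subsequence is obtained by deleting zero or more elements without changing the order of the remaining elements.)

One longest palindromic subsequence is ddsxxxsdd (positions 1,2,3,4,5,6,7,9,11); it reads the same forward and backward, and the interval DP gives dp[1][12] = 9.

9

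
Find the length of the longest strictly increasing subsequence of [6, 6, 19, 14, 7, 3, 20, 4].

Scanning left to right, the best length ending at each element is: 6→1, 6→1, 19→2, 14→2, 7→2, 3→1, 20→3, 4→2.
So the longest increasing subsequence has length 3, e.g. 6, 19, 20.

3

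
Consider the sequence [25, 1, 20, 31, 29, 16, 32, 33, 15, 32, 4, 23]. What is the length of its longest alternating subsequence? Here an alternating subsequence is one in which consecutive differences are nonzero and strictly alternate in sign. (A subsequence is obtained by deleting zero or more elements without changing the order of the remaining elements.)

9

A longest alternating subsequence is 25, 1, 31, 29, 32, 15, 32, 4, 23 (positions 1,2,4,5,7,9,10,11,12); its 8 consecutive differences strictly alternate in sign, and length 9 is optimal.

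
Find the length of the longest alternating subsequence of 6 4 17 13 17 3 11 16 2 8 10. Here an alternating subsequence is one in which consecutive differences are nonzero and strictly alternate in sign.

Track the best alternating length ending on an up-step vs a down-step at each position: up/down = 1/1, 1/2, 3/1, 3/4, 5/1, 1/6, 7/6, 7/6, 1/8, 9/8, 9/8.
The maximum over both is 9; one such subsequence is 6, 4, 17, 13, 17, 3, 11, 2, 8.

9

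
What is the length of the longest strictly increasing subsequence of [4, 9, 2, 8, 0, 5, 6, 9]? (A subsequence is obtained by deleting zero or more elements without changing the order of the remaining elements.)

One longest increasing subsequence is 4, 5, 6, 9 (positions 1,6,7,8), of length 4; no longer one exists.

4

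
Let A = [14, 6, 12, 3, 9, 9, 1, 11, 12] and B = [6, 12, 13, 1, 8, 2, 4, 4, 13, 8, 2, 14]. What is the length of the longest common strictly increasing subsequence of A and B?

A longest common strictly increasing subsequence is 6, 12 (length 2); it appears in order in both A and B, and no longer such subsequence exists.

2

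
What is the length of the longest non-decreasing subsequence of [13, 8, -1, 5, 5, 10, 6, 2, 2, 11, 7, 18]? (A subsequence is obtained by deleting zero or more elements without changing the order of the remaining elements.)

6

One longest non-decreasing subsequence is -1, 5, 5, 10, 11, 18 (positions 3,4,5,6,10,12), of length 6; no longer one exists.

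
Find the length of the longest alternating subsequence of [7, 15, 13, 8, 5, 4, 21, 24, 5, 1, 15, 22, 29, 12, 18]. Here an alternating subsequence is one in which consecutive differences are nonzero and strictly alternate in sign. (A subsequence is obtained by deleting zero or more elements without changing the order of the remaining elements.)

8

A longest alternating subsequence is 7, 15, 13, 21, 5, 15, 12, 18 (positions 1,2,3,7,9,11,14,15); its 7 consecutive differences strictly alternate in sign, and length 8 is optimal.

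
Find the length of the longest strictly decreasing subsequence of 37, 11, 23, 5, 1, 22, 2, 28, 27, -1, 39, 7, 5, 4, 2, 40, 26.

7

One longest decreasing subsequence is 37, 23, 22, 7, 5, 4, 2 (positions 1,3,6,12,13,14,15), of length 7; no longer one exists.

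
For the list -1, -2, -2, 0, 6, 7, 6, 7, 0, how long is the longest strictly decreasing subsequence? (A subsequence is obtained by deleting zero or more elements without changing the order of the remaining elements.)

Let dp[i] be the longest decreasing subsequence ending at position i. Then dp = [1, 2, 2, 1, 1, 1, 2, 1, 3].
The maximum is 3; one witness is 7, 6, 0 at positions 6,7,9.

3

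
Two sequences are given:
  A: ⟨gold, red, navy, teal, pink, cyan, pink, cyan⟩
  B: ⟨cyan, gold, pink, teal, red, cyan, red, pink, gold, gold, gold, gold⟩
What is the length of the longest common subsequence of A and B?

4

A longest common subsequence is gold, red, cyan, pink (length 4); the LCS DP confirms no longer common subsequence exists.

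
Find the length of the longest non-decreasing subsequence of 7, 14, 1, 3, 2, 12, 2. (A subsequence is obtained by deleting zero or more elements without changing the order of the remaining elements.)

One longest non-decreasing subsequence is 1, 3, 12 (positions 3,4,6), of length 3; no longer one exists.

3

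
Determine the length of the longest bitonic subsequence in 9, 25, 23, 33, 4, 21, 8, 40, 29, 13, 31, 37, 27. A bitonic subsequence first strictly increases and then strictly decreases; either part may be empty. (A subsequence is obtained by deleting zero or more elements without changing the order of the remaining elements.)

One longest bitonic subsequence is 9, 25, 33, 40, 37, 27 (positions 1,2,4,8,12,13): it rises to 40 then falls. Length 6 is optimal.

6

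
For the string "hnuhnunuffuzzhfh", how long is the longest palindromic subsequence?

Using dp[i][j] = 2 + dp[i+1][j−1] if the ends match, else max(dp[i+1][j], dp[i][j−1]):
dp[1][16] = 8. A witness is hhuffuhh at positions 1,4,8,9,10,11,14,16.

8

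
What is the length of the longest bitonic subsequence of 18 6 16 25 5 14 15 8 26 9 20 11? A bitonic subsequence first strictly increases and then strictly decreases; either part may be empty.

6

Let inc[i] be the LIS ending at i and dec[i] the longest strictly decreasing subsequence starting at i. inc = [1, 1, 2, 3, 1, 2, 3, 2, 4, 3, 4, 4], dec = [4, 2, 3, 3, 1, 2, 2, 1, 3, 1, 2, 1].
max_i inc[i]+dec[i]−1 = 6, with one witness 6, 16, 25, 26, 20, 11.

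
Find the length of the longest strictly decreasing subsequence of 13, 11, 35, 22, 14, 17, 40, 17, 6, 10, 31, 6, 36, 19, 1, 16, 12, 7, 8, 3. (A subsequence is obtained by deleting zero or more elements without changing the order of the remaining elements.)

7

Let dp[i] be the longest decreasing subsequence ending at position i. Then dp = [1, 2, 1, 2, 3, 3, 1, 3, 4, 4, 2, 5, 2, 3, 6, 4, 5, 6, 6, 7].
The maximum is 7; one witness is 35, 22, 17, 16, 12, 7, 3 at positions 3,4,6,16,17,18,20.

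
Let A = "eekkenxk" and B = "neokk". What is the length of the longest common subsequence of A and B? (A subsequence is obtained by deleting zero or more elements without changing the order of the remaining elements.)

3

A longest common subsequence is ekk (length 3); the LCS DP confirms no longer common subsequence exists.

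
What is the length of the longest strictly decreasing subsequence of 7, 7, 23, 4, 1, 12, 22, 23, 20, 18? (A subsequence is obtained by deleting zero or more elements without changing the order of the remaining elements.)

4

Scanning left to right, the best length ending at each element is: 7→1, 7→1, 23→1, 4→2, 1→3, 12→2, 22→2, 23→1, 20→3, 18→4.
So the longest decreasing subsequence has length 4, e.g. 23, 22, 20, 18.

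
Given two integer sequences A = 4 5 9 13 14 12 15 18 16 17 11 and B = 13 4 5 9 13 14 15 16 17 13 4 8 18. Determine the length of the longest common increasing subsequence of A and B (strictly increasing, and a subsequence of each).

For each value that appears in both, track the longest common increasing run ending there.
The best achievable length is 8; one witness is 4, 5, 9, 13, 14, 15, 16, 17 (A-positions 1,2,3,4,5,7,9,10, B-positions 2,3,4,5,6,7,8,9).

8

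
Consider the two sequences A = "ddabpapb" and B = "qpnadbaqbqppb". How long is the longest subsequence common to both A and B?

6

Backtracking the LCS table gives one alignment: d (A1,B5) → a (A3,B7) → b (A4,B9) → p (A5,B11) → p (A7,B12) → b (A8,B13).
So the longest common subsequence has length 6.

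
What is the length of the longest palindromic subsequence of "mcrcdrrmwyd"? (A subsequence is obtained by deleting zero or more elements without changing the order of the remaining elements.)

5

Using dp[i][j] = 2 + dp[i+1][j−1] if the ends match, else max(dp[i+1][j], dp[i][j−1]):
dp[1][11] = 5. A witness is mrrrm at positions 1,3,6,7,8.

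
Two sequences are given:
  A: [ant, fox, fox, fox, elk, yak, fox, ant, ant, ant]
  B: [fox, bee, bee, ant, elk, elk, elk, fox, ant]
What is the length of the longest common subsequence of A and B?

4

Backtracking the LCS table gives one alignment: ant (A1,B4) → elk (A5,B7) → fox (A7,B8) → ant (A10,B9).
So the longest common subsequence has length 4.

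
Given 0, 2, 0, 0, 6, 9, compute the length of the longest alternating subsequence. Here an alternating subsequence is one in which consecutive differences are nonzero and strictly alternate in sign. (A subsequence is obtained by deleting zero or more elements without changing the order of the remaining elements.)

4

A longest alternating subsequence is 0, 2, 0, 6 (positions 1,2,3,5); its 3 consecutive differences strictly alternate in sign, and length 4 is optimal.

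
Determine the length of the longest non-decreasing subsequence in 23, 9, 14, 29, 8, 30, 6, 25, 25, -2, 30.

One longest non-decreasing subsequence is 9, 14, 29, 30, 30 (positions 2,3,4,6,11), of length 5; no longer one exists.

5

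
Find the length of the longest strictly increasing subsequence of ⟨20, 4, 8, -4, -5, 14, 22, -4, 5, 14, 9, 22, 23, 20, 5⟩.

6

Let dp[i] be the longest increasing subsequence ending at position i. Then dp = [1, 1, 2, 1, 1, 3, 4, 2, 3, 4, 4, 5, 6, 5, 3].
The maximum is 6; one witness is -5, -4, 5, 14, 22, 23 at positions 5,8,9,10,12,13.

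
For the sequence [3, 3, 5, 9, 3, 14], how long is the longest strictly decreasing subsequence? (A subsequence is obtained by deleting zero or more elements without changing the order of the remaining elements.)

Scanning left to right, the best length ending at each element is: 3→1, 3→1, 5→1, 9→1, 3→2, 14→1.
So the longest decreasing subsequence has length 2, e.g. 5, 3.

2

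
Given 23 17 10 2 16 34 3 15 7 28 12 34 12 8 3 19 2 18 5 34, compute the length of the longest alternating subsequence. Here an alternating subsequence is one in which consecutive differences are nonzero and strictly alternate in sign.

Track the best alternating length ending on an up-step vs a down-step at each position: up/down = 1/1, 1/2, 1/2, 1/2, 3/2, 3/1, 3/4, 5/4, 5/6, 7/4, 7/8, 9/1, 7/10, 7/10, 3/10, 11/10, 1/12, 13/12, 13/14, 15/1.
The maximum over both is 15; one such subsequence is 23, 10, 16, 3, 15, 7, 28, 12, 34, 12, 19, 2, 18, 5, 34.

15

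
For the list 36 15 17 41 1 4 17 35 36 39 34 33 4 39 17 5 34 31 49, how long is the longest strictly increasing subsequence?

Let dp[i] be the longest increasing subsequence ending at position i. Then dp = [1, 1, 2, 3, 1, 2, 3, 4, 5, 6, 4, 4, 2, 6, 3, 3, 5, 4, 7].
The maximum is 7; one witness is 1, 4, 17, 35, 36, 39, 49 at positions 5,6,7,8,9,10,19.

7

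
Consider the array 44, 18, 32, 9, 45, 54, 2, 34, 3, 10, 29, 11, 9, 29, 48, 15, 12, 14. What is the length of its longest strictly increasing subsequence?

One longest increasing subsequence is 2, 3, 10, 11, 29, 48 (positions 7,9,10,12,14,15), of length 6; no longer one exists.

6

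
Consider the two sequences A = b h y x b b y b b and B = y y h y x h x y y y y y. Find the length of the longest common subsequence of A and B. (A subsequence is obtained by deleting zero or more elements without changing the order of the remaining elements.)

4

A longest common subsequence is hyxy (length 4); the LCS DP confirms no longer common subsequence exists.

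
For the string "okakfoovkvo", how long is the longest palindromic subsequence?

Using dp[i][j] = 2 + dp[i+1][j−1] if the ends match, else max(dp[i+1][j], dp[i][j−1]):
dp[1][11] = 6. A witness is okooko at positions 1,4,6,7,9,11.

6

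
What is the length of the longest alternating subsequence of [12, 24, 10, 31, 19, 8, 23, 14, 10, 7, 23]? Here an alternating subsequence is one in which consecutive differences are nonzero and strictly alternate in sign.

8

Track the best alternating length ending on an up-step vs a down-step at each position: up/down = 1/1, 2/1, 1/3, 4/1, 4/5, 1/5, 6/5, 6/7, 6/7, 1/7, 8/5.
The maximum over both is 8; one such subsequence is 12, 24, 10, 31, 19, 23, 14, 23.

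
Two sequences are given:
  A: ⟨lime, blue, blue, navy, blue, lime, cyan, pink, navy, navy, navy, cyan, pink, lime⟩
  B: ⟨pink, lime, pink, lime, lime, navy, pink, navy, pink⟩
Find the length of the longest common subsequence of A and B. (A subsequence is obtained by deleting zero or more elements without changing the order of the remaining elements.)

5

A longest common subsequence is lime, navy, pink, navy, pink (length 5); the LCS DP confirms no longer common subsequence exists.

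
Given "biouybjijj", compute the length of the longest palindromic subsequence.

3

One longest palindromic subsequence is jjj (positions 7,9,10); it reads the same forward and backward, and the interval DP gives dp[1][10] = 3.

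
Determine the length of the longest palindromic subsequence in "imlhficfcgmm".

One longest palindromic subsequence is mcfcm (positions 2,7,8,9,12); it reads the same forward and backward, and the interval DP gives dp[1][12] = 5.

5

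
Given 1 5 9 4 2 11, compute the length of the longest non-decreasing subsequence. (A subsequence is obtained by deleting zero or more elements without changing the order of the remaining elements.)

Scanning left to right, the best length ending at each element is: 1→1, 5→2, 9→3, 4→2, 2→2, 11→4.
So the longest non-decreasing subsequence has length 4, e.g. 1, 5, 9, 11.

4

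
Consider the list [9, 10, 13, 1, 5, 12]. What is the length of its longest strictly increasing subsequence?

3

Scanning left to right, the best length ending at each element is: 9→1, 10→2, 13→3, 1→1, 5→2, 12→3.
So the longest increasing subsequence has length 3, e.g. 9, 10, 13.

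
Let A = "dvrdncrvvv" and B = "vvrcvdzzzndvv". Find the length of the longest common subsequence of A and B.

A longest common subsequence is vrdnvv (length 6); the LCS DP confirms no longer common subsequence exists.

6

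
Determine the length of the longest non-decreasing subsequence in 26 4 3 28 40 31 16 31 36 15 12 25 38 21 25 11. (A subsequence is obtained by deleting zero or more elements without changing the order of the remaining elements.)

6

One longest non-decreasing subsequence is 26, 28, 31, 31, 36, 38 (positions 1,4,6,8,9,13), of length 6; no longer one exists.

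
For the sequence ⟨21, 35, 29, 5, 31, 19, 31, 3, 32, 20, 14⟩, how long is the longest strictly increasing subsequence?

4

One longest increasing subsequence is 21, 29, 31, 32 (positions 1,3,5,9), of length 4; no longer one exists.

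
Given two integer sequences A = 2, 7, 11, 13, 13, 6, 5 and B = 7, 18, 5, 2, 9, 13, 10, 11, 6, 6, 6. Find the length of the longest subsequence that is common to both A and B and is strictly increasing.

For each value that appears in both, track the longest common increasing run ending there.
The best achievable length is 2; one witness is 7, 13 (A-positions 2,4, B-positions 1,6).

2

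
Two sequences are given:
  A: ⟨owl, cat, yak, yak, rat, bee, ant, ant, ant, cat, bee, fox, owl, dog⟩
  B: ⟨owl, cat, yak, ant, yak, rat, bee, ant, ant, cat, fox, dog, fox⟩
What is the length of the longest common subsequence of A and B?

11

A longest common subsequence is owl, cat, yak, yak, rat, bee, ant, ant, cat, fox, dog (length 11); the LCS DP confirms no longer common subsequence exists.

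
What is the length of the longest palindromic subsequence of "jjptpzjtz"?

5

One longest palindromic subsequence is jptpj (positions 2,3,4,5,7); it reads the same forward and backward, and the interval DP gives dp[1][9] = 5.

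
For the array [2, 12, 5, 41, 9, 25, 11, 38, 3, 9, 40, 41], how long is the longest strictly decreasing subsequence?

4

Scanning left to right, the best length ending at each element is: 2→1, 12→1, 5→2, 41→1, 9→2, 25→2, 11→3, 38→2, 3→4, 9→4, 40→2, 41→1.
So the longest decreasing subsequence has length 4, e.g. 41, 25, 11, 3.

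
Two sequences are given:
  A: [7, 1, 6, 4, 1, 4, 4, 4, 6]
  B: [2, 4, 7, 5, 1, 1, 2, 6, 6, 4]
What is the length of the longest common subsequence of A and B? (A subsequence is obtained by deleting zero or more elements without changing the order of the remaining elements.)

Backtracking the LCS table gives one alignment: 7 (A1,B3) → 1 (A2,B6) → 6 (A3,B9) → 4 (A8,B10).
So the longest common subsequence has length 4.

4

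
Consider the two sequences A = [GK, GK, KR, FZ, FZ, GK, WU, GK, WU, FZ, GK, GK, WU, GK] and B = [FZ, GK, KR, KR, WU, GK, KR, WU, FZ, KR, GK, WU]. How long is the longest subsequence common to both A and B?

8

A longest common subsequence is GK, KR, WU, GK, WU, FZ, GK, WU (length 8); the LCS DP confirms no longer common subsequence exists.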